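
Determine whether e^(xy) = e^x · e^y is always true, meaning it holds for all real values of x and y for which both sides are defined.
Claim: e^(xy) = e^x · e^y.
Test a specific point where both sides are defined: x = 3/2, y = -1.
LHS = e^(xy) ≈ 0.2231
RHS = e^x · e^y ≈ 1.6487
Since 0.2231 ≠ 1.6487, the equation fails at this point, so it cannot hold for all real values of x and y for which both sides are defined.
e^x · e^y = e^(x+y), not e^(xy).

Conclusion: No, this is NOT an identity.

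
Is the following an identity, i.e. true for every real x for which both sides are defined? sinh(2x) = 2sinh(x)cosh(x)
Claim: sinh(2x) = 2sinh(x)cosh(x).
Reasoning: 2sinh(x)cosh(x) = 2 · (e^x - e^-x)/2 · (e^x + e^-x)/2 = (e^(2x) - e^(-2x))/2 = sinh(2x).
So the two sides agree for every real x for which both sides are defined.

Conclusion: Yes, this is an identity.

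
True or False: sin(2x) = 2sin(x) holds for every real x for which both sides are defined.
False.

Claim: sin(2x) = 2sin(x).
Test a specific point where both sides are defined: x = π/2.
LHS = sin(2x) ≈ 0.0000
RHS = 2sin(x) ≈ 2.0000
Since 0.0000 ≠ 2.0000, the equation fails at this point, so it cannot hold for every real x for which both sides are defined.
The correct double-angle formula is sin(2x) = 2sin(x)cos(x).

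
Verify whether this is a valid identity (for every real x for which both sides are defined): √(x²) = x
No, this is NOT an identity.

Claim: √(x²) = x.
Test a specific point where both sides are defined: x = -1.
LHS = √(x²) ≈ 1.0000
RHS = x ≈ -1.0000
Since 1.0000 ≠ -1.0000, the equation fails at this point, so it cannot hold for every real x for which both sides are defined.
√(x²) = |x|, which differs from x whenever x < 0 (both sides are defined for every real x).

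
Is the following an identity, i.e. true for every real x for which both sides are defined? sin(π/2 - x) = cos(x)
Claim: sin(π/2 - x) = cos(x).
Reasoning: Use sin(u - v) = sin(u)cos(v) - cos(u)sin(v) with u = π/2, v = x: sin(π/2)cos(x) - cos(π/2)sin(x) = 1·cos(x) - 0·sin(x) = cos(x).
So the two sides agree for every real x for which both sides are defined.

Conclusion: Yes, this is an identity.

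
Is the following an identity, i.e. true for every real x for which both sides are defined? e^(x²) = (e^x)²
Claim: e^(x²) = (e^x)².
Test a specific point where both sides are defined: x = 1/2.
LHS = e^(x²) ≈ 1.2840
RHS = (e^x)² ≈ 2.7183
Since 1.2840 ≠ 2.7183, the equation fails at this point, so it cannot hold for every real x for which both sides are defined.
(e^x)² = e^(2x), and 2x ≠ x² in general.

Conclusion: No, this is NOT an identity.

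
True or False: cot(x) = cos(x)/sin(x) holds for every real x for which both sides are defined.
True.

Claim: cot(x) = cos(x)/sin(x).
Reasoning: cot(x) is defined as 1/tan(x) = 1/(sin(x)/cos(x)) = cos(x)/sin(x), wherever sin(x) ≠ 0.
So the two sides agree for every real x for which both sides are defined.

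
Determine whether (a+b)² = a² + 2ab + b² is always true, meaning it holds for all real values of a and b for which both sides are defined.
Claim: (a+b)² = a² + 2ab + b².
Reasoning: Expand: (a+b)² = (a+b)(a+b) = a·a + a·b + b·a + b·b = a² + 2ab + b².
So the two sides agree for all real values of a and b for which both sides are defined.

Conclusion: Yes, this is an identity.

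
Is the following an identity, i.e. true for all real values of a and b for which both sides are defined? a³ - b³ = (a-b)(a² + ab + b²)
Yes, this is an identity.

Claim: a³ - b³ = (a-b)(a² + ab + b²).
Reasoning: Expand the right side: (a-b)(a² + ab + b²) = a³ + a²b + ab² - a²b - ab² - b³ = a³ - b³ (the middle terms cancel in pairs).
So the two sides agree for all real values of a and b for which both sides are defined.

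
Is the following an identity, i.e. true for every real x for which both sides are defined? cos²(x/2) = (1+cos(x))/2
Yes, this is an identity.

Claim: cos²(x/2) = (1+cos(x))/2.
Reasoning: Use cos(2θ) = 2cos²θ - 1 with θ = x/2: cos(x) = 2cos²(x/2) - 1. Solving for cos²(x/2) gives (1 + cos(x))/2.
So the two sides agree for every real x for which both sides are defined.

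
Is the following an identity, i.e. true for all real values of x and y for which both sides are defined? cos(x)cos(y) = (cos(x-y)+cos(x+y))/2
Yes, this is an identity.

Claim: cos(x)cos(y) = (cos(x-y)+cos(x+y))/2.
Reasoning: cos(x-y) = cos(x)cos(y) + sin(x)sin(y) and cos(x+y) = cos(x)cos(y) - sin(x)sin(y). Adding, cos(x-y) + cos(x+y) = 2cos(x)cos(y); divide by 2.
So the two sides agree for all real values of x and y for which both sides are defined.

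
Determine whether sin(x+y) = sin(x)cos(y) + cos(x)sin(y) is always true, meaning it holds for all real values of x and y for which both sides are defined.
Yes, this is an identity.

Claim: sin(x+y) = sin(x)cos(y) + cos(x)sin(y).
Reasoning: By Euler's formula e^(i(x+y)) = e^(ix)·e^(iy) = (cos x + i·sin x)(cos y + i·sin y). The imaginary part of the left side is sin(x+y); the imaginary part of the product is sin(x)cos(y) + cos(x)sin(y).
So the two sides agree for all real values of x and y for which both sides are defined.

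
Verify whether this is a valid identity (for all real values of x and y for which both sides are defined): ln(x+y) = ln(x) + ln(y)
Claim: ln(x+y) = ln(x) + ln(y).
Test a specific point where both sides are defined: x = 3/2, y = 5.
LHS = ln(x+y) ≈ 1.8718
RHS = ln(x) + ln(y) ≈ 2.0149
Since 1.8718 ≠ 2.0149, the equation fails at this point, so it cannot hold for all real values of x and y for which both sides are defined.
ln(x) + ln(y) = ln(xy), not ln(x+y).

Conclusion: No, this is NOT an identity.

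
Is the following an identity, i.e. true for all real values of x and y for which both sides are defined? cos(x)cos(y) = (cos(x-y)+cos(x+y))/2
Yes, this is an identity.

Claim: cos(x)cos(y) = (cos(x-y)+cos(x+y))/2.
Reasoning: cos(x-y) = cos(x)cos(y) + sin(x)sin(y) and cos(x+y) = cos(x)cos(y) - sin(x)sin(y). Adding, cos(x-y) + cos(x+y) = 2cos(x)cos(y); divide by 2.
So the two sides agree for all real values of x and y for which both sides are defined.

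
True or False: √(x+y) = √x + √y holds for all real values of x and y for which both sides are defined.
False.

Claim: √(x+y) = √x + √y.
Test a specific point where both sides are defined: x = 4, y = 5.
LHS = √(x+y) ≈ 3.0000
RHS = √x + √y ≈ 4.2361
Since 3.0000 ≠ 4.2361, the equation fails at this point, so it cannot hold for all real values of x and y for which both sides are defined.
Squaring the right side gives x + 2√(xy) + y, not x + y.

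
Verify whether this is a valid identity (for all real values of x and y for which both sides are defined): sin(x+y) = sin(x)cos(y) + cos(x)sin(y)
Yes, this is an identity.

Claim: sin(x+y) = sin(x)cos(y) + cos(x)sin(y).
Reasoning: By Euler's formula e^(i(x+y)) = e^(ix)·e^(iy) = (cos x + i·sin x)(cos y + i·sin y). The imaginary part of the left side is sin(x+y); the imaginary part of the product is sin(x)cos(y) + cos(x)sin(y).
So the two sides agree for all real values of x and y for which both sides are defined.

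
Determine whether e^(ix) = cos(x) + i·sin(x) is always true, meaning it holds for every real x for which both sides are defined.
Claim: e^(ix) = cos(x) + i·sin(x).
Reasoning: Euler's formula. Expand e^(ix) = Σ (ix)^k / k!. Since i² = -1, the even-k terms are Σ (-1)^m x^(2m)/(2m)! = cos(x) and the odd-k terms are i · Σ (-1)^m x^(2m+1)/(2m+1)! = i·sin(x).
So the two sides agree for every real x for which both sides are defined.

Conclusion: Yes, this is an identity.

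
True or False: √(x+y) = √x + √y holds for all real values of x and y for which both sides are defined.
Claim: √(x+y) = √x + √y.
Test a specific point where both sides are defined: x = 1, y = 5.
LHS = √(x+y) ≈ 2.4495
RHS = √x + √y ≈ 3.2361
Since 2.4495 ≠ 3.2361, the equation fails at this point, so it cannot hold for all real values of x and y for which both sides are defined.
Squaring the right side gives x + 2√(xy) + y, not x + y.

Conclusion: False.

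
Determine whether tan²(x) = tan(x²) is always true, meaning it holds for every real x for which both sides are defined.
No, this is NOT an identity.

Claim: tan²(x) = tan(x²).
Test a specific point where both sides are defined: x = π/3.
LHS = tan²(x) ≈ 3.0000
RHS = tan(x²) ≈ 1.9485
Since 3.0000 ≠ 1.9485, the equation fails at this point, so it cannot hold for every real x for which both sides are defined.
tan²(x) means (tan x)², squaring the output; tan(x²) squares the input. These are different functions.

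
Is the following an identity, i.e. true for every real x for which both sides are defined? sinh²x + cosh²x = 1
No, this is NOT an identity.

Claim: sinh²x + cosh²x = 1.
Test a specific point where both sides are defined: x = -1.
LHS = sinh²x + cosh²x ≈ 3.7622
RHS = 1 ≈ 1.0000
Since 3.7622 ≠ 1.0000, the equation fails at this point, so it cannot hold for every real x for which both sides are defined.
The correct hyperbolic identity is cosh²x - sinh²x = 1 (a difference); the sum sinh²x + cosh²x equals cosh(2x).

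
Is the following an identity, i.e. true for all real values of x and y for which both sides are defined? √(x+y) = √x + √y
No, this is NOT an identity.

Claim: √(x+y) = √x + √y.
Test a specific point where both sides are defined: x = 5, y = 1.
LHS = √(x+y) ≈ 2.4495
RHS = √x + √y ≈ 3.2361
Since 2.4495 ≠ 3.2361, the equation fails at this point, so it cannot hold for all real values of x and y for which both sides are defined.
Squaring the right side gives x + 2√(xy) + y, not x + y.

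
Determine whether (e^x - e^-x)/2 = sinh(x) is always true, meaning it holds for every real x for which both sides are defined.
Claim: (e^x - e^-x)/2 = sinh(x).
Reasoning: This is exactly the definition of the hyperbolic sine: sinh(x) := (e^x - e^-x)/2.
So the two sides agree for every real x for which both sides are defined.

Conclusion: Yes, this is an identity.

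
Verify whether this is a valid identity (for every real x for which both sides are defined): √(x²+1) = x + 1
No, this is NOT an identity.

Claim: √(x²+1) = x + 1.
Test a specific point where both sides are defined: x = 5.
LHS = √(x²+1) ≈ 5.0990
RHS = x + 1 ≈ 6.0000
Since 5.0990 ≠ 6.0000, the equation fails at this point, so it cannot hold for every real x for which both sides are defined.
(x+1)² = x² + 2x + 1 ≠ x² + 1 unless x = 0.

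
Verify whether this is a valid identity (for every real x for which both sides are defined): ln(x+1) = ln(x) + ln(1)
Claim: ln(x+1) = ln(x) + ln(1).
Test a specific point where both sides are defined: x = 3.
LHS = ln(x+1) ≈ 1.3863
RHS = ln(x) + ln(1) ≈ 1.0986
Since 1.3863 ≠ 1.0986, the equation fails at this point, so it cannot hold for every real x for which both sides are defined.
ln(1) = 0, so the right side is just ln(x), which differs from ln(x+1).

Conclusion: No, this is NOT an identity.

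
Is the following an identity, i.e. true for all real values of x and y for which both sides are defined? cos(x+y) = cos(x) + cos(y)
No, this is NOT an identity.

Claim: cos(x+y) = cos(x) + cos(y).
Test a specific point where both sides are defined: x = -π/4, y = -π/6.
LHS = cos(x+y) ≈ 0.2588
RHS = cos(x) + cos(y) ≈ 1.5731
Since 0.2588 ≠ 1.5731, the equation fails at this point, so it cannot hold for all real values of x and y for which both sides are defined.
The correct expansion is cos(x+y) = cos(x)cos(y) - sin(x)sin(y); cosine is not additive.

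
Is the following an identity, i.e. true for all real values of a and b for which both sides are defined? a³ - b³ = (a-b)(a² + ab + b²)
Claim: a³ - b³ = (a-b)(a² + ab + b²).
Reasoning: Expand the right side: (a-b)(a² + ab + b²) = a³ + a²b + ab² - a²b - ab² - b³ = a³ - b³ (the middle terms cancel in pairs).
So the two sides agree for all real values of a and b for which both sides are defined.

Conclusion: Yes, this is an identity.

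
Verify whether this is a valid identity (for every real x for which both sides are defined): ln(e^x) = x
Claim: ln(e^x) = x.
Reasoning: ln is the inverse of the exponential: ln(e^x) asks for the exponent p with e^p = e^x, and since e^p is one-to-one that exponent is p = x.
So the two sides agree for every real x for which both sides are defined.

Conclusion: Yes, this is an identity.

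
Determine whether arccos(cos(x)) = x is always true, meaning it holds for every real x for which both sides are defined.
No, this is NOT an identity.

Claim: arccos(cos(x)) = x.
Test a specific point where both sides are defined: x = -π/4.
LHS = arccos(cos(x)) ≈ 0.7854
RHS = x ≈ -0.7854
Since 0.7854 ≠ -0.7854, the equation fails at this point, so it cannot hold for every real x for which both sides are defined.
arccos only returns values in [0, π], so arccos(cos(x)) = x holds only for x in that interval, not for all real x.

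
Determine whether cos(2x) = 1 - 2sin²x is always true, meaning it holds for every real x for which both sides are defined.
Yes, this is an identity.

Claim: cos(2x) = 1 - 2sin²x.
Reasoning: cos(2x) = cos²x - sin²x. Replace cos²x by 1 - sin²x: (1 - sin²x) - sin²x = 1 - 2sin²x.
So the two sides agree for every real x for which both sides are defined.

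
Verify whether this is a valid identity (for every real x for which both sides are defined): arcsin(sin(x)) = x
No, this is NOT an identity.

Claim: arcsin(sin(x)) = x.
Test a specific point where both sides are defined: x = 3π/4.
LHS = arcsin(sin(x)) ≈ 0.7854
RHS = x ≈ 2.3562
Since 0.7854 ≠ 2.3562, the equation fails at this point, so it cannot hold for every real x for which both sides are defined.
arcsin only returns values in [-π/2, π/2], so arcsin(sin(x)) = x holds only for x in that interval, not for all real x.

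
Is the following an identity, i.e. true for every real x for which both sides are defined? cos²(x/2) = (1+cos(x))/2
Claim: cos²(x/2) = (1+cos(x))/2.
Reasoning: Use cos(2θ) = 2cos²θ - 1 with θ = x/2: cos(x) = 2cos²(x/2) - 1. Solving for cos²(x/2) gives (1 + cos(x))/2.
So the two sides agree for every real x for which both sides are defined.

Conclusion: Yes, this is an identity.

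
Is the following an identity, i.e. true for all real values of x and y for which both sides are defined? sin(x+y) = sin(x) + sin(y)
Claim: sin(x+y) = sin(x) + sin(y).
Test a specific point where both sides are defined: x = 2π/3, y = π/3.
LHS = sin(x+y) ≈ 0.0000
RHS = sin(x) + sin(y) ≈ 1.7321
Since 0.0000 ≠ 1.7321, the equation fails at this point, so it cannot hold for all real values of x and y for which both sides are defined.
The correct expansion is sin(x+y) = sin(x)cos(y) + cos(x)sin(y); sine is not additive.

Conclusion: No, this is NOT an identity.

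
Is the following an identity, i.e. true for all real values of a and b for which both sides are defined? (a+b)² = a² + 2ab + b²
Claim: (a+b)² = a² + 2ab + b².
Reasoning: Expand: (a+b)² = (a+b)(a+b) = a·a + a·b + b·a + b·b = a² + 2ab + b².
So the two sides agree for all real values of a and b for which both sides are defined.

Conclusion: Yes, this is an identity.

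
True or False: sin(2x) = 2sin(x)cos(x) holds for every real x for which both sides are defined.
True.

Claim: sin(2x) = 2sin(x)cos(x).
Reasoning: Put y = x in the addition formula sin(x+y) = sin(x)cos(y) + cos(x)sin(y): sin(2x) = sin(x)cos(x) + cos(x)sin(x) = 2sin(x)cos(x).
So the two sides agree for every real x for which both sides are defined.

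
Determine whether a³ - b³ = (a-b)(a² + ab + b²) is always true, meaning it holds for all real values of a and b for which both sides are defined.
Yes, this is an identity.

Claim: a³ - b³ = (a-b)(a² + ab + b²).
Reasoning: Expand the right side: (a-b)(a² + ab + b²) = a³ + a²b + ab² - a²b - ab² - b³ = a³ - b³ (the middle terms cancel in pairs).
So the two sides agree for all real values of a and b for which both sides are defined.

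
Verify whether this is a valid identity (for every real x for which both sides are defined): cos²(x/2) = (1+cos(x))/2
Yes, this is an identity.

Claim: cos²(x/2) = (1+cos(x))/2.
Reasoning: Use cos(2θ) = 2cos²θ - 1 with θ = x/2: cos(x) = 2cos²(x/2) - 1. Solving for cos²(x/2) gives (1 + cos(x))/2.
So the two sides agree for every real x for which both sides are defined.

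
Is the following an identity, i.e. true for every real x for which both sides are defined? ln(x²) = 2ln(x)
Yes, this is an identity.

Claim: ln(x²) = 2ln(x).
Reasoning: The right side requires x > 0. For x > 0, x² = (e^(ln x))² = e^(2ln x), so ln(x²) = 2ln(x). (For x < 0 the right side is undefined, so those values are outside the claim.)
So the two sides agree for every real x for which both sides are defined.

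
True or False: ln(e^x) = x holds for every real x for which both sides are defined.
Claim: ln(e^x) = x.
Reasoning: ln is the inverse of the exponential: ln(e^x) asks for the exponent p with e^p = e^x, and since e^p is one-to-one that exponent is p = x.
So the two sides agree for every real x for which both sides are defined.

Conclusion: True.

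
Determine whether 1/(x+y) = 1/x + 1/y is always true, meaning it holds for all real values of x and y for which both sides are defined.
No, this is NOT an identity.

Claim: 1/(x+y) = 1/x + 1/y.
Test a specific point where both sides are defined: x = 5, y = 3.
LHS = 1/(x+y) ≈ 0.1250
RHS = 1/x + 1/y ≈ 0.5333
Since 0.1250 ≠ 0.5333, the equation fails at this point, so it cannot hold for all real values of x and y for which both sides are defined.
1/x + 1/y = (x+y)/(xy), which is not 1/(x+y).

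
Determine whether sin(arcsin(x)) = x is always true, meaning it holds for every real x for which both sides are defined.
Claim: sin(arcsin(x)) = x.
Reasoning: For -1 ≤ x ≤ 1 (where arcsin is defined), arcsin(x) is by definition an angle whose sine equals x. Taking the sine of that angle returns x. (Note the other order, arcsin(sin x) = x, is NOT an identity.)
So the two sides agree for every real x for which both sides are defined.

Conclusion: Yes, this is an identity.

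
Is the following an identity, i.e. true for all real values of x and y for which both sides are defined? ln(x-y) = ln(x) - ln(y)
No, this is NOT an identity.

Claim: ln(x-y) = ln(x) - ln(y).
Test a specific point where both sides are defined: x = 3, y = 1/2.
LHS = ln(x-y) ≈ 0.9163
RHS = ln(x) - ln(y) ≈ 1.7918
Since 0.9163 ≠ 1.7918, the equation fails at this point, so it cannot hold for all real values of x and y for which both sides are defined.
ln(x) - ln(y) = ln(x/y), not ln(x-y).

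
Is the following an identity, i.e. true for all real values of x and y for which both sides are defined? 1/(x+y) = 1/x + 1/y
No, this is NOT an identity.

Claim: 1/(x+y) = 1/x + 1/y.
Test a specific point where both sides are defined: x = 3, y = 2.
LHS = 1/(x+y) ≈ 0.2000
RHS = 1/x + 1/y ≈ 0.8333
Since 0.2000 ≠ 0.8333, the equation fails at this point, so it cannot hold for all real values of x and y for which both sides are defined.
1/x + 1/y = (x+y)/(xy), which is not 1/(x+y).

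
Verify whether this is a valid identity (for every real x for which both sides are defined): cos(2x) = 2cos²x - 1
Claim: cos(2x) = 2cos²x - 1.
Reasoning: cos(2x) = cos²x - sin²x. Replace sin²x by 1 - cos²x: cos²x - (1 - cos²x) = 2cos²x - 1.
So the two sides agree for every real x for which both sides are defined.

Conclusion: Yes, this is an identity.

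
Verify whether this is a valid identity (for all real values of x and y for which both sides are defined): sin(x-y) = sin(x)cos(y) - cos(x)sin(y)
Claim: sin(x-y) = sin(x)cos(y) - cos(x)sin(y).
Reasoning: Replace y by -y in sin(x+y) = sin(x)cos(y) + cos(x)sin(y) and use cos(-y) = cos(y), sin(-y) = -sin(y): sin(x-y) = sin(x)cos(y) - cos(x)sin(y).
So the two sides agree for all real values of x and y for which both sides are defined.

Conclusion: Yes, this is an identity.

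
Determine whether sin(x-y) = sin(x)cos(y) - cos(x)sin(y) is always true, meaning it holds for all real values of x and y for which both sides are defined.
Yes, this is an identity.

Claim: sin(x-y) = sin(x)cos(y) - cos(x)sin(y).
Reasoning: Replace y by -y in sin(x+y) = sin(x)cos(y) + cos(x)sin(y) and use cos(-y) = cos(y), sin(-y) = -sin(y): sin(x-y) = sin(x)cos(y) - cos(x)sin(y).
So the two sides agree for all real values of x and y for which both sides are defined.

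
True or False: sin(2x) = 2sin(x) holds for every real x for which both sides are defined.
False.

Claim: sin(2x) = 2sin(x).
Test a specific point where both sides are defined: x = -π/6.
LHS = sin(2x) ≈ -0.8660
RHS = 2sin(x) ≈ -1.0000
Since -0.8660 ≠ -1.0000, the equation fails at this point, so it cannot hold for every real x for which both sides are defined.
The correct double-angle formula is sin(2x) = 2sin(x)cos(x).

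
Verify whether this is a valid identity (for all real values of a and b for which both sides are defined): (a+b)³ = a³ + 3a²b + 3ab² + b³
Claim: (a+b)³ = a³ + 3a²b + 3ab² + b³.
Reasoning: (a+b)³ = (a+b)(a+b)² = (a+b)(a² + 2ab + b²) = a³ + 2a²b + ab² + a²b + 2ab² + b³ = a³ + 3a²b + 3ab² + b³.
So the two sides agree for all real values of a and b for which both sides are defined.

Conclusion: Yes, this is an identity.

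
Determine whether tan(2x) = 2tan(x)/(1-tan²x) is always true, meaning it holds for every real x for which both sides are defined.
Claim: tan(2x) = 2tan(x)/(1-tan²x).
Reasoning: tan(2x) = sin(2x)/cos(2x) = 2sin(x)cos(x) / (cos²x - sin²x). Divide numerator and denominator by cos²x: 2tan(x) / (1 - tan²x).
So the two sides agree for every real x for which both sides are defined.

Conclusion: Yes, this is an identity.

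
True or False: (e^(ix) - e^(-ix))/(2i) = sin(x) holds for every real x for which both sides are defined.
Claim: (e^(ix) - e^(-ix))/(2i) = sin(x).
Reasoning: By Euler's formula e^(ix) = cos(x) + i·sin(x) and e^(-ix) = cos(x) - i·sin(x). Subtracting cancels the cosine terms: e^(ix) - e^(-ix) = 2i·sin(x); divide by 2i.
So the two sides agree for every real x for which both sides are defined.

Conclusion: True.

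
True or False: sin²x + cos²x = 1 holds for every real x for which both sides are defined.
Claim: sin²x + cos²x = 1.
Reasoning: The point (cos x, sin x) lies on the unit circle X² + Y² = 1, so cos²x + sin²x = 1 for every real x.
So the two sides agree for every real x for which both sides are defined.

Conclusion: True.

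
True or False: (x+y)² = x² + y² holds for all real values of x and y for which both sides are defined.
Claim: (x+y)² = x² + y².
Test a specific point where both sides are defined: x = 2, y = -3.
LHS = (x+y)² ≈ 1.0000
RHS = x² + y² ≈ 13.0000
Since 1.0000 ≠ 13.0000, the equation fails at this point, so it cannot hold for all real values of x and y for which both sides are defined.
The correct expansion is (x+y)² = x² + 2xy + y²; the cross term 2xy is missing.

Conclusion: False.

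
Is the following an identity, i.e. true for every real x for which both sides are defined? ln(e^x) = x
Yes, this is an identity.

Claim: ln(e^x) = x.
Reasoning: ln is the inverse of the exponential: ln(e^x) asks for the exponent p with e^p = e^x, and since e^p is one-to-one that exponent is p = x.
So the two sides agree for every real x for which both sides are defined.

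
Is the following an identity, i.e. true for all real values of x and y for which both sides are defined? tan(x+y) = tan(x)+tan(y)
No, this is NOT an identity.

Claim: tan(x+y) = tan(x)+tan(y).
Test a specific point where both sides are defined: x = π/3, y = -π/4.
LHS = tan(x+y) ≈ 0.2679
RHS = tan(x)+tan(y) ≈ 0.7321
Since 0.2679 ≠ 0.7321, the equation fails at this point, so it cannot hold for all real values of x and y for which both sides are defined.
The correct formula is tan(x+y) = (tan(x) + tan(y))/(1 - tan(x)tan(y)).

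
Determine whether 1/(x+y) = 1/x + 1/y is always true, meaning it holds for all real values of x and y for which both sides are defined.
No, this is NOT an identity.

Claim: 1/(x+y) = 1/x + 1/y.
Test a specific point where both sides are defined: x = 1/2, y = -3.
LHS = 1/(x+y) ≈ -0.4000
RHS = 1/x + 1/y ≈ 1.6667
Since -0.4000 ≠ 1.6667, the equation fails at this point, so it cannot hold for all real values of x and y for which both sides are defined.
1/x + 1/y = (x+y)/(xy), which is not 1/(x+y).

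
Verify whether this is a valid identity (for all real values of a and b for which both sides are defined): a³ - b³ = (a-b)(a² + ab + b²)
Yes, this is an identity.

Claim: a³ - b³ = (a-b)(a² + ab + b²).
Reasoning: Expand the right side: (a-b)(a² + ab + b²) = a³ + a²b + ab² - a²b - ab² - b³ = a³ - b³ (the middle terms cancel in pairs).
So the two sides agree for all real values of a and b for which both sides are defined.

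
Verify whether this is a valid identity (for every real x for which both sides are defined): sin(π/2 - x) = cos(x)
Claim: sin(π/2 - x) = cos(x).
Reasoning: Use sin(u - v) = sin(u)cos(v) - cos(u)sin(v) with u = π/2, v = x: sin(π/2)cos(x) - cos(π/2)sin(x) = 1·cos(x) - 0·sin(x) = cos(x).
So the two sides agree for every real x for which both sides are defined.

Conclusion: Yes, this is an identity.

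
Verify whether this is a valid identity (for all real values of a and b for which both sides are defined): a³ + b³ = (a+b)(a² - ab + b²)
Yes, this is an identity.

Claim: a³ + b³ = (a+b)(a² - ab + b²).
Reasoning: Expand the right side: (a+b)(a² - ab + b²) = a³ - a²b + ab² + a²b - ab² + b³ = a³ + b³ (the middle terms cancel in pairs).
So the two sides agree for all real values of a and b for which both sides are defined.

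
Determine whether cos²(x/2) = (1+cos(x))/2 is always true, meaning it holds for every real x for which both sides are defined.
Claim: cos²(x/2) = (1+cos(x))/2.
Reasoning: Use cos(2θ) = 2cos²θ - 1 with θ = x/2: cos(x) = 2cos²(x/2) - 1. Solving for cos²(x/2) gives (1 + cos(x))/2.
So the two sides agree for every real x for which both sides are defined.

Conclusion: Yes, this is an identity.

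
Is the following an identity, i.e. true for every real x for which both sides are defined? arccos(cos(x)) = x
No, this is NOT an identity.

Claim: arccos(cos(x)) = x.
Test a specific point where both sides are defined: x = -π/6.
LHS = arccos(cos(x)) ≈ 0.5236
RHS = x ≈ -0.5236
Since 0.5236 ≠ -0.5236, the equation fails at this point, so it cannot hold for every real x for which both sides are defined.
arccos only returns values in [0, π], so arccos(cos(x)) = x holds only for x in that interval, not for all real x.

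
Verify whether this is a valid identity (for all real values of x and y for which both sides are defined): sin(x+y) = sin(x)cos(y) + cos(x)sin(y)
Claim: sin(x+y) = sin(x)cos(y) + cos(x)sin(y).
Reasoning: By Euler's formula e^(i(x+y)) = e^(ix)·e^(iy) = (cos x + i·sin x)(cos y + i·sin y). The imaginary part of the left side is sin(x+y); the imaginary part of the product is sin(x)cos(y) + cos(x)sin(y).
So the two sides agree for all real values of x and y for which both sides are defined.

Conclusion: Yes, this is an identity.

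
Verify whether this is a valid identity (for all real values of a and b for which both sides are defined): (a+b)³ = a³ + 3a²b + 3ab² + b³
Yes, this is an identity.

Claim: (a+b)³ = a³ + 3a²b + 3ab² + b³.
Reasoning: (a+b)³ = (a+b)(a+b)² = (a+b)(a² + 2ab + b²) = a³ + 2a²b + ab² + a²b + 2ab² + b³ = a³ + 3a²b + 3ab² + b³.
So the two sides agree for all real values of a and b for which both sides are defined.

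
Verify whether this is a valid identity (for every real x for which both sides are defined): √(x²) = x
Claim: √(x²) = x.
Test a specific point where both sides are defined: x = -3.
LHS = √(x²) ≈ 3.0000
RHS = x ≈ -3.0000
Since 3.0000 ≠ -3.0000, the equation fails at this point, so it cannot hold for every real x for which both sides are defined.
√(x²) = |x|, which differs from x whenever x < 0 (both sides are defined for every real x).

Conclusion: No, this is NOT an identity.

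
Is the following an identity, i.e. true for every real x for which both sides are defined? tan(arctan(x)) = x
Yes, this is an identity.

Claim: tan(arctan(x)) = x.
Reasoning: For every real x, arctan(x) is by definition the angle in (-π/2, π/2) whose tangent equals x. Taking the tangent of that angle returns x.
So the two sides agree for every real x for which both sides are defined.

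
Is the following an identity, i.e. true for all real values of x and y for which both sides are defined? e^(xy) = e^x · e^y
No, this is NOT an identity.

Claim: e^(xy) = e^x · e^y.
Test a specific point where both sides are defined: x = -1, y = 5.
LHS = e^(xy) ≈ 0.0067
RHS = e^x · e^y ≈ 54.5982
Since 0.0067 ≠ 54.5982, the equation fails at this point, so it cannot hold for all real values of x and y for which both sides are defined.
e^x · e^y = e^(x+y), not e^(xy).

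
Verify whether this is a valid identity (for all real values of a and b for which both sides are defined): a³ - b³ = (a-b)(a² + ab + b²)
Yes, this is an identity.

Claim: a³ - b³ = (a-b)(a² + ab + b²).
Reasoning: Expand the right side: (a-b)(a² + ab + b²) = a³ + a²b + ab² - a²b - ab² - b³ = a³ - b³ (the middle terms cancel in pairs).
So the two sides agree for all real values of a and b for which both sides are defined.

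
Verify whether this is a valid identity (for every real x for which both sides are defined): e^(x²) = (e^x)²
Claim: e^(x²) = (e^x)².
Test a specific point where both sides are defined: x = -2.
LHS = e^(x²) ≈ 54.5982
RHS = (e^x)² ≈ 0.0183
Since 54.5982 ≠ 0.0183, the equation fails at this point, so it cannot hold for every real x for which both sides are defined.
(e^x)² = e^(2x), and 2x ≠ x² in general.

Conclusion: No, this is NOT an identity.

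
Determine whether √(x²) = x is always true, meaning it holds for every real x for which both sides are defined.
No, this is NOT an identity.

Claim: √(x²) = x.
Test a specific point where both sides are defined: x = -2.
LHS = √(x²) ≈ 2.0000
RHS = x ≈ -2.0000
Since 2.0000 ≠ -2.0000, the equation fails at this point, so it cannot hold for every real x for which both sides are defined.
√(x²) = |x|, which differs from x whenever x < 0 (both sides are defined for every real x).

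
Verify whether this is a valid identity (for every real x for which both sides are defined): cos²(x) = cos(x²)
No, this is NOT an identity.

Claim: cos²(x) = cos(x²).
Test a specific point where both sides are defined: x = π.
LHS = cos²(x) ≈ 1.0000
RHS = cos(x²) ≈ -0.9027
Since 1.0000 ≠ -0.9027, the equation fails at this point, so it cannot hold for every real x for which both sides are defined.
cos²(x) means (cos x)², squaring the output; cos(x²) squares the input. These are different functions.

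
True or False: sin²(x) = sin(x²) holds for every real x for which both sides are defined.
Claim: sin²(x) = sin(x²).
Test a specific point where both sides are defined: x = 2π/3.
LHS = sin²(x) ≈ 0.7500
RHS = sin(x²) ≈ -0.9474
Since 0.7500 ≠ -0.9474, the equation fails at this point, so it cannot hold for every real x for which both sides are defined.
sin²(x) means (sin x)², squaring the output; sin(x²) squares the input. These are different functions.

Conclusion: False.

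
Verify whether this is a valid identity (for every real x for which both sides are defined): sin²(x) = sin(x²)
No, this is NOT an identity.

Claim: sin²(x) = sin(x²).
Test a specific point where both sides are defined: x = 2π/3.
LHS = sin²(x) ≈ 0.7500
RHS = sin(x²) ≈ -0.9474
Since 0.7500 ≠ -0.9474, the equation fails at this point, so it cannot hold for every real x for which both sides are defined.
sin²(x) means (sin x)², squaring the output; sin(x²) squares the input. These are different functions.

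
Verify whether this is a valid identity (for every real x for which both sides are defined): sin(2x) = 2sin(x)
Claim: sin(2x) = 2sin(x).
Test a specific point where both sides are defined: x = 3π/4.
LHS = sin(2x) ≈ -1.0000
RHS = 2sin(x) ≈ 1.4142
Since -1.0000 ≠ 1.4142, the equation fails at this point, so it cannot hold for every real x for which both sides are defined.
The correct double-angle formula is sin(2x) = 2sin(x)cos(x).

Conclusion: No, this is NOT an identity.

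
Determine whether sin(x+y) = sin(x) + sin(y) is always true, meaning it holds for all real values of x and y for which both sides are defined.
Claim: sin(x+y) = sin(x) + sin(y).
Test a specific point where both sides are defined: x = -π/4, y = -π/3.
LHS = sin(x+y) ≈ -0.9659
RHS = sin(x) + sin(y) ≈ -1.5731
Since -0.9659 ≠ -1.5731, the equation fails at this point, so it cannot hold for all real values of x and y for which both sides are defined.
The correct expansion is sin(x+y) = sin(x)cos(y) + cos(x)sin(y); sine is not additive.

Conclusion: No, this is NOT an identity.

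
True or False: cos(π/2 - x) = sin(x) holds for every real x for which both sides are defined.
True.

Claim: cos(π/2 - x) = sin(x).
Reasoning: Use cos(u - v) = cos(u)cos(v) + sin(u)sin(v) with u = π/2, v = x: cos(π/2)cos(x) + sin(π/2)sin(x) = 0·cos(x) + 1·sin(x) = sin(x).
So the two sides agree for every real x for which both sides are defined.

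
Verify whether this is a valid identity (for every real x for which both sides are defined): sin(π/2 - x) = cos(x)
Yes, this is an identity.

Claim: sin(π/2 - x) = cos(x).
Reasoning: Use sin(u - v) = sin(u)cos(v) - cos(u)sin(v) with u = π/2, v = x: sin(π/2)cos(x) - cos(π/2)sin(x) = 1·cos(x) - 0·sin(x) = cos(x).
So the two sides agree for every real x for which both sides are defined.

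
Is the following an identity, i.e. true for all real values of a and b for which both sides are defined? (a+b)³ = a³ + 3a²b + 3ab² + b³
Yes, this is an identity.

Claim: (a+b)³ = a³ + 3a²b + 3ab² + b³.
Reasoning: (a+b)³ = (a+b)(a+b)² = (a+b)(a² + 2ab + b²) = a³ + 2a²b + ab² + a²b + 2ab² + b³ = a³ + 3a²b + 3ab² + b³.
So the two sides agree for all real values of a and b for which both sides are defined.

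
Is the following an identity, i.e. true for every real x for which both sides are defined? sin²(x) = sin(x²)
Claim: sin²(x) = sin(x²).
Test a specific point where both sides are defined: x = -π/3.
LHS = sin²(x) ≈ 0.7500
RHS = sin(x²) ≈ 0.8897
Since 0.7500 ≠ 0.8897, the equation fails at this point, so it cannot hold for every real x for which both sides are defined.
sin²(x) means (sin x)², squaring the output; sin(x²) squares the input. These are different functions.

Conclusion: No, this is NOT an identity.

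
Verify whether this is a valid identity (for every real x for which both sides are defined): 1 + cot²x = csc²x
Claim: 1 + cot²x = csc²x.
Reasoning: Start from sin²x + cos²x = 1 and divide every term by sin²x (allowed wherever cot x and csc x are defined): 1 + cot²x = 1/sin²x = csc²x.
So the two sides agree for every real x for which both sides are defined.

Conclusion: Yes, this is an identity.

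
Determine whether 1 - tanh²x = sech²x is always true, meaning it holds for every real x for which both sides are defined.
Claim: 1 - tanh²x = sech²x.
Reasoning: Divide cosh²x - sinh²x = 1 through by cosh²x (never zero): 1 - tanh²x = 1/cosh²x = sech²x.
So the two sides agree for every real x for which both sides are defined.

Conclusion: Yes, this is an identity.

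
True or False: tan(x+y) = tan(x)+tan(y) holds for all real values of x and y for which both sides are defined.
Claim: tan(x+y) = tan(x)+tan(y).
Test a specific point where both sides are defined: x = -π/6, y = π/4.
LHS = tan(x+y) ≈ 0.2679
RHS = tan(x)+tan(y) ≈ 0.4226
Since 0.2679 ≠ 0.4226, the equation fails at this point, so it cannot hold for all real values of x and y for which both sides are defined.
The correct formula is tan(x+y) = (tan(x) + tan(y))/(1 - tan(x)tan(y)).

Conclusion: False.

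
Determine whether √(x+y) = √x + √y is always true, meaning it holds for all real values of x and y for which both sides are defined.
Claim: √(x+y) = √x + √y.
Test a specific point where both sides are defined: x = 4, y = 1.
LHS = √(x+y) ≈ 2.2361
RHS = √x + √y ≈ 3.0000
Since 2.2361 ≠ 3.0000, the equation fails at this point, so it cannot hold for all real values of x and y for which both sides are defined.
Squaring the right side gives x + 2√(xy) + y, not x + y.

Conclusion: No, this is NOT an identity.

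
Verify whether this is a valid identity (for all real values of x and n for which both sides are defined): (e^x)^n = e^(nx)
Yes, this is an identity.

Claim: (e^x)^n = e^(nx).
Reasoning: e^x is a positive real number, and for a positive base B and real exponent n, B^n = e^(n·ln B). With B = e^x, ln B = x, so (e^x)^n = e^(n·x).
So the two sides agree for all real values of x and n for which both sides are defined.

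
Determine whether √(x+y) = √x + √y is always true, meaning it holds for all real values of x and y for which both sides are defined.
Claim: √(x+y) = √x + √y.
Test a specific point where both sides are defined: x = 1, y = 3.
LHS = √(x+y) ≈ 2.0000
RHS = √x + √y ≈ 2.7321
Since 2.0000 ≠ 2.7321, the equation fails at this point, so it cannot hold for all real values of x and y for which both sides are defined.
Squaring the right side gives x + 2√(xy) + y, not x + y.

Conclusion: No, this is NOT an identity.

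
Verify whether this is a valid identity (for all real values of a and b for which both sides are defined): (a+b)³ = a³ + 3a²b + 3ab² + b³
Claim: (a+b)³ = a³ + 3a²b + 3ab² + b³.
Reasoning: (a+b)³ = (a+b)(a+b)² = (a+b)(a² + 2ab + b²) = a³ + 2a²b + ab² + a²b + 2ab² + b³ = a³ + 3a²b + 3ab² + b³.
So the two sides agree for all real values of a and b for which both sides are defined.

Conclusion: Yes, this is an identity.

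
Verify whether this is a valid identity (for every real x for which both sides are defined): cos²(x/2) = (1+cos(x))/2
Claim: cos²(x/2) = (1+cos(x))/2.
Reasoning: Use cos(2θ) = 2cos²θ - 1 with θ = x/2: cos(x) = 2cos²(x/2) - 1. Solving for cos²(x/2) gives (1 + cos(x))/2.
So the two sides agree for every real x for which both sides are defined.

Conclusion: Yes, this is an identity.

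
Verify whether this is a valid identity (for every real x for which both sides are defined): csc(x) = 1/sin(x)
Yes, this is an identity.

Claim: csc(x) = 1/sin(x).
Reasoning: csc(x) is by definition the reciprocal of sin(x), wherever sin(x) ≠ 0.
So the two sides agree for every real x for which both sides are defined.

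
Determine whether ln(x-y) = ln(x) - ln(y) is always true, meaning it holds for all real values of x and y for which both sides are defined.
No, this is NOT an identity.

Claim: ln(x-y) = ln(x) - ln(y).
Test a specific point where both sides are defined: x = 3/2, y = 1.
LHS = ln(x-y) ≈ -0.6931
RHS = ln(x) - ln(y) ≈ 0.4055
Since -0.6931 ≠ 0.4055, the equation fails at this point, so it cannot hold for all real values of x and y for which both sides are defined.
ln(x) - ln(y) = ln(x/y), not ln(x-y).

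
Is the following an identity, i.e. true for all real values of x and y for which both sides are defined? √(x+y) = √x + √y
No, this is NOT an identity.

Claim: √(x+y) = √x + √y.
Test a specific point where both sides are defined: x = 3, y = 3/2.
LHS = √(x+y) ≈ 2.1213
RHS = √x + √y ≈ 2.9568
Since 2.1213 ≠ 2.9568, the equation fails at this point, so it cannot hold for all real values of x and y for which both sides are defined.
Squaring the right side gives x + 2√(xy) + y, not x + y.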